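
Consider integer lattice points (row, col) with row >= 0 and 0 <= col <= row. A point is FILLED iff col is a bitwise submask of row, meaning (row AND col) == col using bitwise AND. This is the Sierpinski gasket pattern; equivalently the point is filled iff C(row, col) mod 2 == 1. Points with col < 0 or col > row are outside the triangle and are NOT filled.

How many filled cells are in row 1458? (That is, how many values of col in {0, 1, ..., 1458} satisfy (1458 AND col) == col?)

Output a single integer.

1458 in binary = 10110110010
popcount(1458) = number of 1-bits in 10110110010 = 6
A col c satisfies (1458 AND c) == c iff every set bit of c is also set in 1458; each of the 6 set bits of 1458 can independently be on or off in c.
count = 2^6 = 64

Answer: 64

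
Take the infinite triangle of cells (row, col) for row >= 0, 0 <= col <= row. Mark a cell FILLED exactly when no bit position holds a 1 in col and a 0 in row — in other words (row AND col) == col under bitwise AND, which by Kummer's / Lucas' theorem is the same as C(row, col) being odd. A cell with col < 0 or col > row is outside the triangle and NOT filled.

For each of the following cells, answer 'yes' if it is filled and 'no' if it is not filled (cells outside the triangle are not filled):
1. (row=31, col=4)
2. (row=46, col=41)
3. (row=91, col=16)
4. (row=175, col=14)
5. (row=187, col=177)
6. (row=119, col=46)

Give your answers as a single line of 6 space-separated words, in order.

Answer: yes no yes yes yes no

Derivation:
(31,4): row=0b11111, col=0b100, row AND col = 0b100 = 4; 4 == 4 -> filled
(46,41): row=0b101110, col=0b101001, row AND col = 0b101000 = 40; 40 != 41 -> empty
(91,16): row=0b1011011, col=0b10000, row AND col = 0b10000 = 16; 16 == 16 -> filled
(175,14): row=0b10101111, col=0b1110, row AND col = 0b1110 = 14; 14 == 14 -> filled
(187,177): row=0b10111011, col=0b10110001, row AND col = 0b10110001 = 177; 177 == 177 -> filled
(119,46): row=0b1110111, col=0b101110, row AND col = 0b100110 = 38; 38 != 46 -> empty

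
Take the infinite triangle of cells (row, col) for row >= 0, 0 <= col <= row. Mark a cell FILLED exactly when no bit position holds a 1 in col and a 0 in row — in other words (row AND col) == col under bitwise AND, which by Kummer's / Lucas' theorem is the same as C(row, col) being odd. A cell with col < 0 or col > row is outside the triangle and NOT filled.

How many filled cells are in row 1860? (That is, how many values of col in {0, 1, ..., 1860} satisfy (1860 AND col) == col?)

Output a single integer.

Answer: 32

Derivation:
1860 in binary = 11101000100
popcount(1860) = number of 1-bits in 11101000100 = 5
A col c satisfies (1860 AND c) == c iff every set bit of c is also set in 1860; each of the 5 set bits of 1860 can independently be on or off in c.
count = 2^5 = 32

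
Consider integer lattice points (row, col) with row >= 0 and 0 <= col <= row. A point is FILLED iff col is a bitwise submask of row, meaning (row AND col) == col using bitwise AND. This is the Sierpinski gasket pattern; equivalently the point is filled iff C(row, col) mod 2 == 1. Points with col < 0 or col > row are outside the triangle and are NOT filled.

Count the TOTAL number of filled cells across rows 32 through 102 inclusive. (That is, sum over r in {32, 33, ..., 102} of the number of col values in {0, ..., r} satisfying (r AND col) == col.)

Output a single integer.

Answer: 1048

Derivation:
r32=100000 pc1: +2 =2
r33=100001 pc2: +4 =6
r34=100010 pc2: +4 =10
r35=100011 pc3: +8 =18
r36=100100 pc2: +4 =22
r37=100101 pc3: +8 =30
r38=100110 pc3: +8 =38
r39=100111 pc4: +16 =54
r40=101000 pc2: +4 =58
r41=101001 pc3: +8 =66
r42=101010 pc3: +8 =74
r43=101011 pc4: +16 =90
r44=101100 pc3: +8 =98
r45=101101 pc4: +16 =114
r46=101110 pc4: +16 =130
r47=101111 pc5: +32 =162
r48=110000 pc2: +4 =166
r49=110001 pc3: +8 =174
r50=110010 pc3: +8 =182
r51=110011 pc4: +16 =198
r52=110100 pc3: +8 =206
r53=110101 pc4: +16 =222
r54=110110 pc4: +16 =238
r55=110111 pc5: +32 =270
r56=111000 pc3: +8 =278
r57=111001 pc4: +16 =294
r58=111010 pc4: +16 =310
r59=111011 pc5: +32 =342
r60=111100 pc4: +16 =358
r61=111101 pc5: +32 =390
r62=111110 pc5: +32 =422
r63=111111 pc6: +64 =486
r64=1000000 pc1: +2 =488
r65=1000001 pc2: +4 =492
r66=1000010 pc2: +4 =496
r67=1000011 pc3: +8 =504
r68=1000100 pc2: +4 =508
r69=1000101 pc3: +8 =516
r70=1000110 pc3: +8 =524
r71=1000111 pc4: +16 =540
r72=1001000 pc2: +4 =544
r73=1001001 pc3: +8 =552
r74=1001010 pc3: +8 =560
r75=1001011 pc4: +16 =576
r76=1001100 pc3: +8 =584
r77=1001101 pc4: +16 =600
r78=1001110 pc4: +16 =616
r79=1001111 pc5: +32 =648
r80=1010000 pc2: +4 =652
r81=1010001 pc3: +8 =660
r82=1010010 pc3: +8 =668
r83=1010011 pc4: +16 =684
r84=1010100 pc3: +8 =692
r85=1010101 pc4: +16 =708
r86=1010110 pc4: +16 =724
r87=1010111 pc5: +32 =756
r88=1011000 pc3: +8 =764
r89=1011001 pc4: +16 =780
r90=1011010 pc4: +16 =796
r91=1011011 pc5: +32 =828
r92=1011100 pc4: +16 =844
r93=1011101 pc5: +32 =876
r94=1011110 pc5: +32 =908
r95=1011111 pc6: +64 =972
r96=1100000 pc2: +4 =976
r97=1100001 pc3: +8 =984
r98=1100010 pc3: +8 =992
r99=1100011 pc4: +16 =1008
r100=1100100 pc3: +8 =1016
r101=1100101 pc4: +16 =1032
r102=1100110 pc4: +16 =1048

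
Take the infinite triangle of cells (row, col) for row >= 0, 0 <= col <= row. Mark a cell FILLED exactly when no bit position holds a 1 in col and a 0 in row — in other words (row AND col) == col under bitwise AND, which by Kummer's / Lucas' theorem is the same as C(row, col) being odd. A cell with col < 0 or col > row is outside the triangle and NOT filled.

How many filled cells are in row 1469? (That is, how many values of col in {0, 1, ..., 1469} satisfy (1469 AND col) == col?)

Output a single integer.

1469 in binary = 10110111101
popcount(1469) = number of 1-bits in 10110111101 = 8
A col c satisfies (1469 AND c) == c iff every set bit of c is also set in 1469; each of the 8 set bits of 1469 can independently be on or off in c.
count = 2^8 = 256

Answer: 256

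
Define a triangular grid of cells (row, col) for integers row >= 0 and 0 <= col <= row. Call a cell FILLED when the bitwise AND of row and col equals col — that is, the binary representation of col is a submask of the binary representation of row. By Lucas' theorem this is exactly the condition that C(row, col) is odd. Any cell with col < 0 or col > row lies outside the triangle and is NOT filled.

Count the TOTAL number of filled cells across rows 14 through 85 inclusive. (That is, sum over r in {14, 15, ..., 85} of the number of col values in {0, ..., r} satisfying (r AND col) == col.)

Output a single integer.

Answer: 894

Derivation:
r14=1110 pc3: +8 =8
r15=1111 pc4: +16 =24
r16=10000 pc1: +2 =26
r17=10001 pc2: +4 =30
r18=10010 pc2: +4 =34
r19=10011 pc3: +8 =42
r20=10100 pc2: +4 =46
r21=10101 pc3: +8 =54
r22=10110 pc3: +8 =62
r23=10111 pc4: +16 =78
r24=11000 pc2: +4 =82
r25=11001 pc3: +8 =90
r26=11010 pc3: +8 =98
r27=11011 pc4: +16 =114
r28=11100 pc3: +8 =122
r29=11101 pc4: +16 =138
r30=11110 pc4: +16 =154
r31=11111 pc5: +32 =186
r32=100000 pc1: +2 =188
r33=100001 pc2: +4 =192
r34=100010 pc2: +4 =196
r35=100011 pc3: +8 =204
r36=100100 pc2: +4 =208
r37=100101 pc3: +8 =216
r38=100110 pc3: +8 =224
r39=100111 pc4: +16 =240
r40=101000 pc2: +4 =244
r41=101001 pc3: +8 =252
r42=101010 pc3: +8 =260
r43=101011 pc4: +16 =276
r44=101100 pc3: +8 =284
r45=101101 pc4: +16 =300
r46=101110 pc4: +16 =316
r47=101111 pc5: +32 =348
r48=110000 pc2: +4 =352
r49=110001 pc3: +8 =360
r50=110010 pc3: +8 =368
r51=110011 pc4: +16 =384
r52=110100 pc3: +8 =392
r53=110101 pc4: +16 =408
r54=110110 pc4: +16 =424
r55=110111 pc5: +32 =456
r56=111000 pc3: +8 =464
r57=111001 pc4: +16 =480
r58=111010 pc4: +16 =496
r59=111011 pc5: +32 =528
r60=111100 pc4: +16 =544
r61=111101 pc5: +32 =576
r62=111110 pc5: +32 =608
r63=111111 pc6: +64 =672
r64=1000000 pc1: +2 =674
r65=1000001 pc2: +4 =678
r66=1000010 pc2: +4 =682
r67=1000011 pc3: +8 =690
r68=1000100 pc2: +4 =694
r69=1000101 pc3: +8 =702
r70=1000110 pc3: +8 =710
r71=1000111 pc4: +16 =726
r72=1001000 pc2: +4 =730
r73=1001001 pc3: +8 =738
r74=1001010 pc3: +8 =746
r75=1001011 pc4: +16 =762
r76=1001100 pc3: +8 =770
r77=1001101 pc4: +16 =786
r78=1001110 pc4: +16 =802
r79=1001111 pc5: +32 =834
r80=1010000 pc2: +4 =838
r81=1010001 pc3: +8 =846
r82=1010010 pc3: +8 =854
r83=1010011 pc4: +16 =870
r84=1010100 pc3: +8 =878
r85=1010101 pc4: +16 =894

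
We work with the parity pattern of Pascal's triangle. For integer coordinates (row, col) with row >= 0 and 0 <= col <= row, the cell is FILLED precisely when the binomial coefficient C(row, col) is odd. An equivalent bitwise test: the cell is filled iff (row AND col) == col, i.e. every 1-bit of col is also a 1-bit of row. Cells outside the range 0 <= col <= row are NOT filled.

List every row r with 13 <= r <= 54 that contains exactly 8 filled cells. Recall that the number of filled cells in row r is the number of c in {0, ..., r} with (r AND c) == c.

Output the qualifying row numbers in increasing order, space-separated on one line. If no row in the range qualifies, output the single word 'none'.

Answer: 13 14 19 21 22 25 26 28 35 37 38 41 42 44 49 50 52

Derivation:
Row r has 2^popcount(r) filled cells, so we need popcount(r) = log2(8) = 3.
Scan r = 13..54 and keep those with exactly 3 one-bits:
r=13=1101 popcount=3 -> KEEP
r=14=1110 popcount=3 -> KEEP
r=15=1111 popcount=4 -> skip
r=16=10000 popcount=1 -> skip
r=17=10001 popcount=2 -> skip
r=18=10010 popcount=2 -> skip
r=19=10011 popcount=3 -> KEEP
r=20=10100 popcount=2 -> skip
r=21=10101 popcount=3 -> KEEP
r=22=10110 popcount=3 -> KEEP
r=23=10111 popcount=4 -> skip
r=24=11000 popcount=2 -> skip
r=25=11001 popcount=3 -> KEEP
r=26=11010 popcount=3 -> KEEP
r=27=11011 popcount=4 -> skip
r=28=11100 popcount=3 -> KEEP
r=29=11101 popcount=4 -> skip
r=30=11110 popcount=4 -> skip
r=31=11111 popcount=5 -> skip
r=32=100000 popcount=1 -> skip
r=33=100001 popcount=2 -> skip
r=34=100010 popcount=2 -> skip
r=35=100011 popcount=3 -> KEEP
r=36=100100 popcount=2 -> skip
r=37=100101 popcount=3 -> KEEP
r=38=100110 popcount=3 -> KEEP
r=39=100111 popcount=4 -> skip
r=40=101000 popcount=2 -> skip
r=41=101001 popcount=3 -> KEEP
r=42=101010 popcount=3 -> KEEP
r=43=101011 popcount=4 -> skip
r=44=101100 popcount=3 -> KEEP
r=45=101101 popcount=4 -> skip
r=46=101110 popcount=4 -> skip
r=47=101111 popcount=5 -> skip
r=48=110000 popcount=2 -> skip
r=49=110001 popcount=3 -> KEEP
r=50=110010 popcount=3 -> KEEP
r=51=110011 popcount=4 -> skip
r=52=110100 popcount=3 -> KEEP
r=53=110101 popcount=4 -> skip
r=54=110110 popcount=4 -> skip
Kept rows: 13 14 19 21 22 25 26 28 35 37 38 41 42 44 49 50 52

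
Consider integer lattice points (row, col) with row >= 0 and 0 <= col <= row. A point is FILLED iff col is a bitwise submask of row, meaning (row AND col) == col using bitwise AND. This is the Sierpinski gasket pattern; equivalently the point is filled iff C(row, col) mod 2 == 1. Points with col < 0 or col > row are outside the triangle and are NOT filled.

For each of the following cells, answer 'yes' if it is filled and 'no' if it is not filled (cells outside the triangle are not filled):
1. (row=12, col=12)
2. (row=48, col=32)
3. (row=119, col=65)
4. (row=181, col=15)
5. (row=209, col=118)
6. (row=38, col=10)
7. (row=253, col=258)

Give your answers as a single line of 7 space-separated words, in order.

(12,12): row=0b1100, col=0b1100, row AND col = 0b1100 = 12; 12 == 12 -> filled
(48,32): row=0b110000, col=0b100000, row AND col = 0b100000 = 32; 32 == 32 -> filled
(119,65): row=0b1110111, col=0b1000001, row AND col = 0b1000001 = 65; 65 == 65 -> filled
(181,15): row=0b10110101, col=0b1111, row AND col = 0b101 = 5; 5 != 15 -> empty
(209,118): row=0b11010001, col=0b1110110, row AND col = 0b1010000 = 80; 80 != 118 -> empty
(38,10): row=0b100110, col=0b1010, row AND col = 0b10 = 2; 2 != 10 -> empty
(253,258): col outside [0, 253] -> not filled

Answer: yes yes yes no no no no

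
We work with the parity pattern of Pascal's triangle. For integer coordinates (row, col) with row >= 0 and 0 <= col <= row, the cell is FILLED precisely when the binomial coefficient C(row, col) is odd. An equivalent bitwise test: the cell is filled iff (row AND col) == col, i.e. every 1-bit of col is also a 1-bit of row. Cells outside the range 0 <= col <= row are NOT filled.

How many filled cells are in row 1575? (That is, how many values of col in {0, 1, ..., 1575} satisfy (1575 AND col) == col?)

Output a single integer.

Answer: 64

Derivation:
1575 in binary = 11000100111
popcount(1575) = number of 1-bits in 11000100111 = 6
A col c satisfies (1575 AND c) == c iff every set bit of c is also set in 1575; each of the 6 set bits of 1575 can independently be on or off in c.
count = 2^6 = 64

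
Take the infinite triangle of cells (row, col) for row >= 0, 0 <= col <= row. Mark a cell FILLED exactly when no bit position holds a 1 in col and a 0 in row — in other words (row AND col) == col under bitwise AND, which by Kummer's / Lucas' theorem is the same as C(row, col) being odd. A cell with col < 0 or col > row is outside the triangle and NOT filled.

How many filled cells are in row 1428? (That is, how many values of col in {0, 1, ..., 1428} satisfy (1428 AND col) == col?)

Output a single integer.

1428 in binary = 10110010100
popcount(1428) = number of 1-bits in 10110010100 = 5
A col c satisfies (1428 AND c) == c iff every set bit of c is also set in 1428; each of the 5 set bits of 1428 can independently be on or off in c.
count = 2^5 = 32

Answer: 32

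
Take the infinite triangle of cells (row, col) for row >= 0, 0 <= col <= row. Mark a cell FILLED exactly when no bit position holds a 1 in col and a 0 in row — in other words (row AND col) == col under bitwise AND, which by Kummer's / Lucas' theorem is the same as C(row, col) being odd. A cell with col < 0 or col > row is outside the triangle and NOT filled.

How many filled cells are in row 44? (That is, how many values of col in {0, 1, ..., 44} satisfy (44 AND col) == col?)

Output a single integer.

Answer: 8

Derivation:
44 in binary = 101100
popcount(44) = number of 1-bits in 101100 = 3
A col c satisfies (44 AND c) == c iff every set bit of c is also set in 44; each of the 3 set bits of 44 can independently be on or off in c.
count = 2^3 = 8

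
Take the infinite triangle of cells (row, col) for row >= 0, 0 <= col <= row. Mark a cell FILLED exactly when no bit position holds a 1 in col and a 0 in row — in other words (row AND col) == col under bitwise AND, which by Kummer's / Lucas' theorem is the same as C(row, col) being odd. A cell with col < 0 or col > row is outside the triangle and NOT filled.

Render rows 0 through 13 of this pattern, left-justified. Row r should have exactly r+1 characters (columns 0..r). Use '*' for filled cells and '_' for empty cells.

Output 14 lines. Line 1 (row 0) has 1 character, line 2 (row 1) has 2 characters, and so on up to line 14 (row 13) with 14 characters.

Answer: *
**
*_*
****
*___*
**__**
*_*_*_*
********
*_______*
**______**
*_*_____*_*
****____****
*___*___*___*
**__**__**__**

Derivation:
r0=0: *
r1=1: **
r2=10: *_*
r3=11: ****
r4=100: *___*
r5=101: **__**
r6=110: *_*_*_*
r7=111: ********
r8=1000: *_______*
r9=1001: **______**
r10=1010: *_*_____*_*
r11=1011: ****____****
r12=1100: *___*___*___*
r13=1101: **__**__**__**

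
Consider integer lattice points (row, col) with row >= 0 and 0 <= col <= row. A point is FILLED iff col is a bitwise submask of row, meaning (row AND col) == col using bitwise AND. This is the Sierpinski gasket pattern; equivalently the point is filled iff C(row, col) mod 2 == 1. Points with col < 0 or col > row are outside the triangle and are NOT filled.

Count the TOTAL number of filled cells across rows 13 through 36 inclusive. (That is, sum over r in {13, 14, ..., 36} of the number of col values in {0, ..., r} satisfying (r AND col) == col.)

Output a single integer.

Answer: 216

Derivation:
r13=1101 pc3: +8 =8
r14=1110 pc3: +8 =16
r15=1111 pc4: +16 =32
r16=10000 pc1: +2 =34
r17=10001 pc2: +4 =38
r18=10010 pc2: +4 =42
r19=10011 pc3: +8 =50
r20=10100 pc2: +4 =54
r21=10101 pc3: +8 =62
r22=10110 pc3: +8 =70
r23=10111 pc4: +16 =86
r24=11000 pc2: +4 =90
r25=11001 pc3: +8 =98
r26=11010 pc3: +8 =106
r27=11011 pc4: +16 =122
r28=11100 pc3: +8 =130
r29=11101 pc4: +16 =146
r30=11110 pc4: +16 =162
r31=11111 pc5: +32 =194
r32=100000 pc1: +2 =196
r33=100001 pc2: +4 =200
r34=100010 pc2: +4 =204
r35=100011 pc3: +8 =212
r36=100100 pc2: +4 =216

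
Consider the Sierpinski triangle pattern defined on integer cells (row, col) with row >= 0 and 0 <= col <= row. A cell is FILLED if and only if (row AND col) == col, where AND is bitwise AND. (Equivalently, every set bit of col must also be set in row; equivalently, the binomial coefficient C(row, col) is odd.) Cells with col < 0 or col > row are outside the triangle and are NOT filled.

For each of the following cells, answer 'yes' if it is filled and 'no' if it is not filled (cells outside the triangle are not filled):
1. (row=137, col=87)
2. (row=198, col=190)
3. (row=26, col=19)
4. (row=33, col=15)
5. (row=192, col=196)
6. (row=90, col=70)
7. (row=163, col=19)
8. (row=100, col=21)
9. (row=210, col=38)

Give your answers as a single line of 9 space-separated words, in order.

(137,87): row=0b10001001, col=0b1010111, row AND col = 0b1 = 1; 1 != 87 -> empty
(198,190): row=0b11000110, col=0b10111110, row AND col = 0b10000110 = 134; 134 != 190 -> empty
(26,19): row=0b11010, col=0b10011, row AND col = 0b10010 = 18; 18 != 19 -> empty
(33,15): row=0b100001, col=0b1111, row AND col = 0b1 = 1; 1 != 15 -> empty
(192,196): col outside [0, 192] -> not filled
(90,70): row=0b1011010, col=0b1000110, row AND col = 0b1000010 = 66; 66 != 70 -> empty
(163,19): row=0b10100011, col=0b10011, row AND col = 0b11 = 3; 3 != 19 -> empty
(100,21): row=0b1100100, col=0b10101, row AND col = 0b100 = 4; 4 != 21 -> empty
(210,38): row=0b11010010, col=0b100110, row AND col = 0b10 = 2; 2 != 38 -> empty

Answer: no no no no no no no no no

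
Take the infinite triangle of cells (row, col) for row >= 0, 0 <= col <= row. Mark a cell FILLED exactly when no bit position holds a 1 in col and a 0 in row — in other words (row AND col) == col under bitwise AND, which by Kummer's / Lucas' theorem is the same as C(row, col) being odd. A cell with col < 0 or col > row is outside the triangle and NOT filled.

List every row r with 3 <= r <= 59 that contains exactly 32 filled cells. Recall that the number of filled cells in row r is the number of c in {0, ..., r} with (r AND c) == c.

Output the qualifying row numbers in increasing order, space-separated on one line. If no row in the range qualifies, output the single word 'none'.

Answer: 31 47 55 59

Derivation:
Row r has 2^popcount(r) filled cells, so we need popcount(r) = log2(32) = 5.
Scan r = 3..59 and keep those with exactly 5 one-bits:
r=3=11 popcount=2 -> skip
r=4=100 popcount=1 -> skip
r=5=101 popcount=2 -> skip
r=6=110 popcount=2 -> skip
r=7=111 popcount=3 -> skip
r=8=1000 popcount=1 -> skip
r=9=1001 popcount=2 -> skip
r=10=1010 popcount=2 -> skip
r=11=1011 popcount=3 -> skip
r=12=1100 popcount=2 -> skip
r=13=1101 popcount=3 -> skip
r=14=1110 popcount=3 -> skip
r=15=1111 popcount=4 -> skip
r=16=10000 popcount=1 -> skip
r=17=10001 popcount=2 -> skip
r=18=10010 popcount=2 -> skip
r=19=10011 popcount=3 -> skip
r=20=10100 popcount=2 -> skip
r=21=10101 popcount=3 -> skip
r=22=10110 popcount=3 -> skip
r=23=10111 popcount=4 -> skip
r=24=11000 popcount=2 -> skip
r=25=11001 popcount=3 -> skip
r=26=11010 popcount=3 -> skip
r=27=11011 popcount=4 -> skip
r=28=11100 popcount=3 -> skip
r=29=11101 popcount=4 -> skip
r=30=11110 popcount=4 -> skip
r=31=11111 popcount=5 -> KEEP
r=32=100000 popcount=1 -> skip
r=33=100001 popcount=2 -> skip
r=34=100010 popcount=2 -> skip
r=35=100011 popcount=3 -> skip
r=36=100100 popcount=2 -> skip
r=37=100101 popcount=3 -> skip
r=38=100110 popcount=3 -> skip
r=39=100111 popcount=4 -> skip
r=40=101000 popcount=2 -> skip
r=41=101001 popcount=3 -> skip
r=42=101010 popcount=3 -> skip
r=43=101011 popcount=4 -> skip
r=44=101100 popcount=3 -> skip
r=45=101101 popcount=4 -> skip
r=46=101110 popcount=4 -> skip
r=47=101111 popcount=5 -> KEEP
r=48=110000 popcount=2 -> skip
r=49=110001 popcount=3 -> skip
r=50=110010 popcount=3 -> skip
r=51=110011 popcount=4 -> skip
r=52=110100 popcount=3 -> skip
r=53=110101 popcount=4 -> skip
r=54=110110 popcount=4 -> skip
r=55=110111 popcount=5 -> KEEP
r=56=111000 popcount=3 -> skip
r=57=111001 popcount=4 -> skip
r=58=111010 popcount=4 -> skip
r=59=111011 popcount=5 -> KEEP
Kept rows: 31 47 55 59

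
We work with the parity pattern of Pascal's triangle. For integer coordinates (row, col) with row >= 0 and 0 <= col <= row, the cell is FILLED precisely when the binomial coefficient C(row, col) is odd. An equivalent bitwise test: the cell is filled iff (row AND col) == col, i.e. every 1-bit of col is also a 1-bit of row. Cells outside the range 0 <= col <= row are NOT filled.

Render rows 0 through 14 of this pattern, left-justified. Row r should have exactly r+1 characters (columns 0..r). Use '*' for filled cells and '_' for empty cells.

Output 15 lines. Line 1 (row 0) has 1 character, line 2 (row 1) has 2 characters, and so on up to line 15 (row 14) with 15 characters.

Answer: *
**
*_*
****
*___*
**__**
*_*_*_*
********
*_______*
**______**
*_*_____*_*
****____****
*___*___*___*
**__**__**__**
*_*_*_*_*_*_*_*

Derivation:
r0=0: *
r1=1: **
r2=10: *_*
r3=11: ****
r4=100: *___*
r5=101: **__**
r6=110: *_*_*_*
r7=111: ********
r8=1000: *_______*
r9=1001: **______**
r10=1010: *_*_____*_*
r11=1011: ****____****
r12=1100: *___*___*___*
r13=1101: **__**__**__**
r14=1110: *_*_*_*_*_*_*_*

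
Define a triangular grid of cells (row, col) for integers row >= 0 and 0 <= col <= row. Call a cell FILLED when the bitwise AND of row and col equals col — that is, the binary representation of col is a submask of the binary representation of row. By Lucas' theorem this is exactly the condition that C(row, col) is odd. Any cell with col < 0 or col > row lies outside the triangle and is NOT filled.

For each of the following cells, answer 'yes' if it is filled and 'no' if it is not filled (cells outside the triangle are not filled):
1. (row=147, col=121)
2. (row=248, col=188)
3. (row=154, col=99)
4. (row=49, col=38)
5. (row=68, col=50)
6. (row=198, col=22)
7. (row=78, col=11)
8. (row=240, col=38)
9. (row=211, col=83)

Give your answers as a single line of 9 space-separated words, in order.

(147,121): row=0b10010011, col=0b1111001, row AND col = 0b10001 = 17; 17 != 121 -> empty
(248,188): row=0b11111000, col=0b10111100, row AND col = 0b10111000 = 184; 184 != 188 -> empty
(154,99): row=0b10011010, col=0b1100011, row AND col = 0b10 = 2; 2 != 99 -> empty
(49,38): row=0b110001, col=0b100110, row AND col = 0b100000 = 32; 32 != 38 -> empty
(68,50): row=0b1000100, col=0b110010, row AND col = 0b0 = 0; 0 != 50 -> empty
(198,22): row=0b11000110, col=0b10110, row AND col = 0b110 = 6; 6 != 22 -> empty
(78,11): row=0b1001110, col=0b1011, row AND col = 0b1010 = 10; 10 != 11 -> empty
(240,38): row=0b11110000, col=0b100110, row AND col = 0b100000 = 32; 32 != 38 -> empty
(211,83): row=0b11010011, col=0b1010011, row AND col = 0b1010011 = 83; 83 == 83 -> filled

Answer: no no no no no no no no yes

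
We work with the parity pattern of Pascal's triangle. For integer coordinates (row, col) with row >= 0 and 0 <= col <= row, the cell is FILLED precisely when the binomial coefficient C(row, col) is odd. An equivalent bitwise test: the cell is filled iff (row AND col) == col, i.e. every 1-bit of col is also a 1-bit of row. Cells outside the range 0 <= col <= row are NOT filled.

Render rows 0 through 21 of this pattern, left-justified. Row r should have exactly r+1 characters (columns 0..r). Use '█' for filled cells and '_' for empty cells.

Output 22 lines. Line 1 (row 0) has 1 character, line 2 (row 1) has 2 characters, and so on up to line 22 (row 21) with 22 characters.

Answer: █
██
█_█
████
█___█
██__██
█_█_█_█
████████
█_______█
██______██
█_█_____█_█
████____████
█___█___█___█
██__██__██__██
█_█_█_█_█_█_█_█
████████████████
█_______________█
██______________██
█_█_____________█_█
████____________████
█___█___________█___█
██__██__________██__██

Derivation:
r0=0: █
r1=1: ██
r2=10: █_█
r3=11: ████
r4=100: █___█
r5=101: ██__██
r6=110: █_█_█_█
r7=111: ████████
r8=1000: █_______█
r9=1001: ██______██
r10=1010: █_█_____█_█
r11=1011: ████____████
r12=1100: █___█___█___█
r13=1101: ██__██__██__██
r14=1110: █_█_█_█_█_█_█_█
r15=1111: ████████████████
r16=10000: █_______________█
r17=10001: ██______________██
r18=10010: █_█_____________█_█
r19=10011: ████____________████
r20=10100: █___█___________█___█
r21=10101: ██__██__________██__██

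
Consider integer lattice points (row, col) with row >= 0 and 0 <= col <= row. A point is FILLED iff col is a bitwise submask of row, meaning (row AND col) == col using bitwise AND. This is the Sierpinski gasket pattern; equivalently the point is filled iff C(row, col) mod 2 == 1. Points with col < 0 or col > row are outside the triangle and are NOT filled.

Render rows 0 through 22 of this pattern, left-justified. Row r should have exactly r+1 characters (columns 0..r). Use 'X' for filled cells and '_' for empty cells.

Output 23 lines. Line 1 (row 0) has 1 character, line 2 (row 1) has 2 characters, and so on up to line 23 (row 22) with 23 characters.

r0=0: X
r1=1: XX
r2=10: X_X
r3=11: XXXX
r4=100: X___X
r5=101: XX__XX
r6=110: X_X_X_X
r7=111: XXXXXXXX
r8=1000: X_______X
r9=1001: XX______XX
r10=1010: X_X_____X_X
r11=1011: XXXX____XXXX
r12=1100: X___X___X___X
r13=1101: XX__XX__XX__XX
r14=1110: X_X_X_X_X_X_X_X
r15=1111: XXXXXXXXXXXXXXXX
r16=10000: X_______________X
r17=10001: XX______________XX
r18=10010: X_X_____________X_X
r19=10011: XXXX____________XXXX
r20=10100: X___X___________X___X
r21=10101: XX__XX__________XX__XX
r22=10110: X_X_X_X_________X_X_X_X

Answer: X
XX
X_X
XXXX
X___X
XX__XX
X_X_X_X
XXXXXXXX
X_______X
XX______XX
X_X_____X_X
XXXX____XXXX
X___X___X___X
XX__XX__XX__XX
X_X_X_X_X_X_X_X
XXXXXXXXXXXXXXXX
X_______________X
XX______________XX
X_X_____________X_X
XXXX____________XXXX
X___X___________X___X
XX__XX__________XX__XX
X_X_X_X_________X_X_X_X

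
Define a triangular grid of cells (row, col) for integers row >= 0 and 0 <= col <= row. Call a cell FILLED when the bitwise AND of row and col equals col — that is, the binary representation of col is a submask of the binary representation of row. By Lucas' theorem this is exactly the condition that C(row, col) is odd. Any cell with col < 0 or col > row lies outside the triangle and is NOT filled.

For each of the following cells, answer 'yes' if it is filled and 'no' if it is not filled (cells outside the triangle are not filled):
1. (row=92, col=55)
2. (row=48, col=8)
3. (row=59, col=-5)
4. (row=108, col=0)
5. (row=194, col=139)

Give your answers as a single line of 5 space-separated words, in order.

(92,55): row=0b1011100, col=0b110111, row AND col = 0b10100 = 20; 20 != 55 -> empty
(48,8): row=0b110000, col=0b1000, row AND col = 0b0 = 0; 0 != 8 -> empty
(59,-5): col outside [0, 59] -> not filled
(108,0): row=0b1101100, col=0b0, row AND col = 0b0 = 0; 0 == 0 -> filled
(194,139): row=0b11000010, col=0b10001011, row AND col = 0b10000010 = 130; 130 != 139 -> empty

Answer: no no no yes no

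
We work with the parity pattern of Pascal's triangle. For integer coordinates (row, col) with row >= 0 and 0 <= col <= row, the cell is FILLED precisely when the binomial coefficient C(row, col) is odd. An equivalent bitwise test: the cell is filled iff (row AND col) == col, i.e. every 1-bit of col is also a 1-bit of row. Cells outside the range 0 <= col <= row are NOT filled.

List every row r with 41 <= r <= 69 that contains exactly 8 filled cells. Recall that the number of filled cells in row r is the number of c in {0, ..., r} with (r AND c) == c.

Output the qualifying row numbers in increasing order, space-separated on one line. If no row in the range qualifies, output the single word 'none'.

Answer: 41 42 44 49 50 52 56 67 69

Derivation:
Row r has 2^popcount(r) filled cells, so we need popcount(r) = log2(8) = 3.
Scan r = 41..69 and keep those with exactly 3 one-bits:
r=41=101001 popcount=3 -> KEEP
r=42=101010 popcount=3 -> KEEP
r=43=101011 popcount=4 -> skip
r=44=101100 popcount=3 -> KEEP
r=45=101101 popcount=4 -> skip
r=46=101110 popcount=4 -> skip
r=47=101111 popcount=5 -> skip
r=48=110000 popcount=2 -> skip
r=49=110001 popcount=3 -> KEEP
r=50=110010 popcount=3 -> KEEP
r=51=110011 popcount=4 -> skip
r=52=110100 popcount=3 -> KEEP
r=53=110101 popcount=4 -> skip
r=54=110110 popcount=4 -> skip
r=55=110111 popcount=5 -> skip
r=56=111000 popcount=3 -> KEEP
r=57=111001 popcount=4 -> skip
r=58=111010 popcount=4 -> skip
r=59=111011 popcount=5 -> skip
r=60=111100 popcount=4 -> skip
r=61=111101 popcount=5 -> skip
r=62=111110 popcount=5 -> skip
r=63=111111 popcount=6 -> skip
r=64=1000000 popcount=1 -> skip
r=65=1000001 popcount=2 -> skip
r=66=1000010 popcount=2 -> skip
r=67=1000011 popcount=3 -> KEEP
r=68=1000100 popcount=2 -> skip
r=69=1000101 popcount=3 -> KEEP
Kept rows: 41 42 44 49 50 52 56 67 69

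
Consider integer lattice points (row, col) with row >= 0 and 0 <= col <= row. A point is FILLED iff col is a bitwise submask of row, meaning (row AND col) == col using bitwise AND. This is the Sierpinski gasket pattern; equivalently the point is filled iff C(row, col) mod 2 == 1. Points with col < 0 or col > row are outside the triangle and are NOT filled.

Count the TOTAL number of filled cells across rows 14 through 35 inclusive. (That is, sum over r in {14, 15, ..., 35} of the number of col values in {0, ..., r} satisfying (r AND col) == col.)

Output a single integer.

r14=1110 pc3: +8 =8
r15=1111 pc4: +16 =24
r16=10000 pc1: +2 =26
r17=10001 pc2: +4 =30
r18=10010 pc2: +4 =34
r19=10011 pc3: +8 =42
r20=10100 pc2: +4 =46
r21=10101 pc3: +8 =54
r22=10110 pc3: +8 =62
r23=10111 pc4: +16 =78
r24=11000 pc2: +4 =82
r25=11001 pc3: +8 =90
r26=11010 pc3: +8 =98
r27=11011 pc4: +16 =114
r28=11100 pc3: +8 =122
r29=11101 pc4: +16 =138
r30=11110 pc4: +16 =154
r31=11111 pc5: +32 =186
r32=100000 pc1: +2 =188
r33=100001 pc2: +4 =192
r34=100010 pc2: +4 =196
r35=100011 pc3: +8 =204

Answer: 204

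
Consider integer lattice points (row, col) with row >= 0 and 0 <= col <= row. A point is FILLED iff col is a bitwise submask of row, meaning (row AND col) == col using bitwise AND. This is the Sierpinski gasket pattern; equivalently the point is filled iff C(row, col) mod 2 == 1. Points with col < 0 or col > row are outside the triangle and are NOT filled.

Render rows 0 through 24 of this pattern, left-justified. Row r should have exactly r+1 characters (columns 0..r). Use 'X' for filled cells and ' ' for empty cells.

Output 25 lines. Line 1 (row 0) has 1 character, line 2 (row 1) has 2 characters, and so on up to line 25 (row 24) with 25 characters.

r0=0: X
r1=1: XX
r2=10: X X
r3=11: XXXX
r4=100: X   X
r5=101: XX  XX
r6=110: X X X X
r7=111: XXXXXXXX
r8=1000: X       X
r9=1001: XX      XX
r10=1010: X X     X X
r11=1011: XXXX    XXXX
r12=1100: X   X   X   X
r13=1101: XX  XX  XX  XX
r14=1110: X X X X X X X X
r15=1111: XXXXXXXXXXXXXXXX
r16=10000: X               X
r17=10001: XX              XX
r18=10010: X X             X X
r19=10011: XXXX            XXXX
r20=10100: X   X           X   X
r21=10101: XX  XX          XX  XX
r22=10110: X X X X         X X X X
r23=10111: XXXXXXXX        XXXXXXXX
r24=11000: X       X       X       X

Answer: X
XX
X X
XXXX
X   X
XX  XX
X X X X
XXXXXXXX
X       X
XX      XX
X X     X X
XXXX    XXXX
X   X   X   X
XX  XX  XX  XX
X X X X X X X X
XXXXXXXXXXXXXXXX
X               X
XX              XX
X X             X X
XXXX            XXXX
X   X           X   X
XX  XX          XX  XX
X X X X         X X X X
XXXXXXXX        XXXXXXXX
X       X       X       X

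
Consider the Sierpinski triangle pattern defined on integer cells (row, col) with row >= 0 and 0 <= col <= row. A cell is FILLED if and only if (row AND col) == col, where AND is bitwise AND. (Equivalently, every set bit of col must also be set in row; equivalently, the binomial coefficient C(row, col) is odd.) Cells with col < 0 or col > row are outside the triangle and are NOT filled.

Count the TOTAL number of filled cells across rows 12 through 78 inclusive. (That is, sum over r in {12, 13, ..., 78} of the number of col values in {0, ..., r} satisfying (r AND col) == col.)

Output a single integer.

r12=1100 pc2: +4 =4
r13=1101 pc3: +8 =12
r14=1110 pc3: +8 =20
r15=1111 pc4: +16 =36
r16=10000 pc1: +2 =38
r17=10001 pc2: +4 =42
r18=10010 pc2: +4 =46
r19=10011 pc3: +8 =54
r20=10100 pc2: +4 =58
r21=10101 pc3: +8 =66
r22=10110 pc3: +8 =74
r23=10111 pc4: +16 =90
r24=11000 pc2: +4 =94
r25=11001 pc3: +8 =102
r26=11010 pc3: +8 =110
r27=11011 pc4: +16 =126
r28=11100 pc3: +8 =134
r29=11101 pc4: +16 =150
r30=11110 pc4: +16 =166
r31=11111 pc5: +32 =198
r32=100000 pc1: +2 =200
r33=100001 pc2: +4 =204
r34=100010 pc2: +4 =208
r35=100011 pc3: +8 =216
r36=100100 pc2: +4 =220
r37=100101 pc3: +8 =228
r38=100110 pc3: +8 =236
r39=100111 pc4: +16 =252
r40=101000 pc2: +4 =256
r41=101001 pc3: +8 =264
r42=101010 pc3: +8 =272
r43=101011 pc4: +16 =288
r44=101100 pc3: +8 =296
r45=101101 pc4: +16 =312
r46=101110 pc4: +16 =328
r47=101111 pc5: +32 =360
r48=110000 pc2: +4 =364
r49=110001 pc3: +8 =372
r50=110010 pc3: +8 =380
r51=110011 pc4: +16 =396
r52=110100 pc3: +8 =404
r53=110101 pc4: +16 =420
r54=110110 pc4: +16 =436
r55=110111 pc5: +32 =468
r56=111000 pc3: +8 =476
r57=111001 pc4: +16 =492
r58=111010 pc4: +16 =508
r59=111011 pc5: +32 =540
r60=111100 pc4: +16 =556
r61=111101 pc5: +32 =588
r62=111110 pc5: +32 =620
r63=111111 pc6: +64 =684
r64=1000000 pc1: +2 =686
r65=1000001 pc2: +4 =690
r66=1000010 pc2: +4 =694
r67=1000011 pc3: +8 =702
r68=1000100 pc2: +4 =706
r69=1000101 pc3: +8 =714
r70=1000110 pc3: +8 =722
r71=1000111 pc4: +16 =738
r72=1001000 pc2: +4 =742
r73=1001001 pc3: +8 =750
r74=1001010 pc3: +8 =758
r75=1001011 pc4: +16 =774
r76=1001100 pc3: +8 =782
r77=1001101 pc4: +16 =798
r78=1001110 pc4: +16 =814

Answer: 814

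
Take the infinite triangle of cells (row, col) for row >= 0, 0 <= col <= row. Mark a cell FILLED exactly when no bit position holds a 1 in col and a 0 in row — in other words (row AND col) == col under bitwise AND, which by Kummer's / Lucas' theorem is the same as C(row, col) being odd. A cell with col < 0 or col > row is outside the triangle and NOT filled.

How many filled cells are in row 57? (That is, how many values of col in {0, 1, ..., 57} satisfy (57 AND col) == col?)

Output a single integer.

Answer: 16

Derivation:
57 in binary = 111001
popcount(57) = number of 1-bits in 111001 = 4
A col c satisfies (57 AND c) == c iff every set bit of c is also set in 57; each of the 4 set bits of 57 can independently be on or off in c.
count = 2^4 = 16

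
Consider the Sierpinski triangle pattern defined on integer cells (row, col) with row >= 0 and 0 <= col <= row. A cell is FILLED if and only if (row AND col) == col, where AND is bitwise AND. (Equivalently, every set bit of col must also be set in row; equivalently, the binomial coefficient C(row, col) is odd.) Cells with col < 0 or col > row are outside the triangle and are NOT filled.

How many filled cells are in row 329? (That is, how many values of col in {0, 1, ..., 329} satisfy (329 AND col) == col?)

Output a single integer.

Answer: 16

Derivation:
329 in binary = 101001001
popcount(329) = number of 1-bits in 101001001 = 4
A col c satisfies (329 AND c) == c iff every set bit of c is also set in 329; each of the 4 set bits of 329 can independently be on or off in c.
count = 2^4 = 16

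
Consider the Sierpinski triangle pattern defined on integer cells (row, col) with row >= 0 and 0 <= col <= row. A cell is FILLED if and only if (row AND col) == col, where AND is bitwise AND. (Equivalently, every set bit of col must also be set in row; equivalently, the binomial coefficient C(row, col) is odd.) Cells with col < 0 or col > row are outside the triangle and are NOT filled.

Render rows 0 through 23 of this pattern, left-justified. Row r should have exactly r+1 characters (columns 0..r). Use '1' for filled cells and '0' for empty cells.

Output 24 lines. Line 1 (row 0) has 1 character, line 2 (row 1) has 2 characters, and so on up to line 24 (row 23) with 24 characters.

Answer: 1
11
101
1111
10001
110011
1010101
11111111
100000001
1100000011
10100000101
111100001111
1000100010001
11001100110011
101010101010101
1111111111111111
10000000000000001
110000000000000011
1010000000000000101
11110000000000001111
100010000000000010001
1100110000000000110011
10101010000000001010101
111111110000000011111111

Derivation:
r0=0: 1
r1=1: 11
r2=10: 101
r3=11: 1111
r4=100: 10001
r5=101: 110011
r6=110: 1010101
r7=111: 11111111
r8=1000: 100000001
r9=1001: 1100000011
r10=1010: 10100000101
r11=1011: 111100001111
r12=1100: 1000100010001
r13=1101: 11001100110011
r14=1110: 101010101010101
r15=1111: 1111111111111111
r16=10000: 10000000000000001
r17=10001: 110000000000000011
r18=10010: 1010000000000000101
r19=10011: 11110000000000001111
r20=10100: 100010000000000010001
r21=10101: 1100110000000000110011
r22=10110: 10101010000000001010101
r23=10111: 111111110000000011111111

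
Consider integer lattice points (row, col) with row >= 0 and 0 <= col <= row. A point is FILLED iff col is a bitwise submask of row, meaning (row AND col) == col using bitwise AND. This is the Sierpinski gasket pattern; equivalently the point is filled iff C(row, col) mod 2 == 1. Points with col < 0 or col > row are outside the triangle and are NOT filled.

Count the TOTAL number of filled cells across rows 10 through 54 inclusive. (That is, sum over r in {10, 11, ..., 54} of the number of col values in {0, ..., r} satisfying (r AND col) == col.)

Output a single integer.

Answer: 448

Derivation:
r10=1010 pc2: +4 =4
r11=1011 pc3: +8 =12
r12=1100 pc2: +4 =16
r13=1101 pc3: +8 =24
r14=1110 pc3: +8 =32
r15=1111 pc4: +16 =48
r16=10000 pc1: +2 =50
r17=10001 pc2: +4 =54
r18=10010 pc2: +4 =58
r19=10011 pc3: +8 =66
r20=10100 pc2: +4 =70
r21=10101 pc3: +8 =78
r22=10110 pc3: +8 =86
r23=10111 pc4: +16 =102
r24=11000 pc2: +4 =106
r25=11001 pc3: +8 =114
r26=11010 pc3: +8 =122
r27=11011 pc4: +16 =138
r28=11100 pc3: +8 =146
r29=11101 pc4: +16 =162
r30=11110 pc4: +16 =178
r31=11111 pc5: +32 =210
r32=100000 pc1: +2 =212
r33=100001 pc2: +4 =216
r34=100010 pc2: +4 =220
r35=100011 pc3: +8 =228
r36=100100 pc2: +4 =232
r37=100101 pc3: +8 =240
r38=100110 pc3: +8 =248
r39=100111 pc4: +16 =264
r40=101000 pc2: +4 =268
r41=101001 pc3: +8 =276
r42=101010 pc3: +8 =284
r43=101011 pc4: +16 =300
r44=101100 pc3: +8 =308
r45=101101 pc4: +16 =324
r46=101110 pc4: +16 =340
r47=101111 pc5: +32 =372
r48=110000 pc2: +4 =376
r49=110001 pc3: +8 =384
r50=110010 pc3: +8 =392
r51=110011 pc4: +16 =408
r52=110100 pc3: +8 =416
r53=110101 pc4: +16 =432
r54=110110 pc4: +16 =448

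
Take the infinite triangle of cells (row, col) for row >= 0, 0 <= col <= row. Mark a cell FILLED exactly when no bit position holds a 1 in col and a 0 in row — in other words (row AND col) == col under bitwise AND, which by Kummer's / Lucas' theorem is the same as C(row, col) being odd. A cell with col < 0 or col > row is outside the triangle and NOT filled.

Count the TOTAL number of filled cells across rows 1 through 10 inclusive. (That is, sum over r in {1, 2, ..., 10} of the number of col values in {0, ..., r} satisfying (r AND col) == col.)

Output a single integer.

Answer: 36

Derivation:
r1=1 pc1: +2 =2
r2=10 pc1: +2 =4
r3=11 pc2: +4 =8
r4=100 pc1: +2 =10
r5=101 pc2: +4 =14
r6=110 pc2: +4 =18
r7=111 pc3: +8 =26
r8=1000 pc1: +2 =28
r9=1001 pc2: +4 =32
r10=1010 pc2: +4 =36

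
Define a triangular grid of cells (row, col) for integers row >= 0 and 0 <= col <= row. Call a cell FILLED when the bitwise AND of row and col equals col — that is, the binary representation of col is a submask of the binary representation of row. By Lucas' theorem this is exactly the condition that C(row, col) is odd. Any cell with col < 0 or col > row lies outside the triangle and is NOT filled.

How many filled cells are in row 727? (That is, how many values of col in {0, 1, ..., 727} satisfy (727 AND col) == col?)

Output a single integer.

Answer: 128

Derivation:
727 in binary = 1011010111
popcount(727) = number of 1-bits in 1011010111 = 7
A col c satisfies (727 AND c) == c iff every set bit of c is also set in 727; each of the 7 set bits of 727 can independently be on or off in c.
count = 2^7 = 128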